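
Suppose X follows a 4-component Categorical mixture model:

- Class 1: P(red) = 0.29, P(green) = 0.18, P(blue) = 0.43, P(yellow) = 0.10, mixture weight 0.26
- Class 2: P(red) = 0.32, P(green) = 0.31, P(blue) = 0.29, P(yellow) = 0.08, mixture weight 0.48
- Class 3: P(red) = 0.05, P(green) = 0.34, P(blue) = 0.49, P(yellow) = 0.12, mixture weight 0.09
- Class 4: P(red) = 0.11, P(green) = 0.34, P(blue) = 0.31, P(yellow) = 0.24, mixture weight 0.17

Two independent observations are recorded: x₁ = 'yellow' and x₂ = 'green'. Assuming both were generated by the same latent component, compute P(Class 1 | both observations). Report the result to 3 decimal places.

0.137

Posterior ∝ prior × likelihood, so P(k | x) ∝ π_k f_k(x); normalise over all components.
Since both observations come from the same component, the likelihood for component k is f_k(x₁)·f_k(x₂).
  L_1 = [0.1] × [0.18] = 0.018
  L_2 = [0.08] × [0.31] = 0.0248
  L_3 = [0.12] × [0.34] = 0.0408
  L_4 = [0.24] × [0.34] = 0.0816
Multiply by the mixture weights:
  π_1·L_1 = 0.26 × 0.018 = 0.00468
  π_2·L_2 = 0.48 × 0.0248 = 0.011904
  π_3·L_3 = 0.09 × 0.0408 = 0.003672
  π_4·L_4 = 0.17 × 0.0816 = 0.013872
Denominator: 0.00468 + 0.011904 + 0.003672 + 0.013872 = 0.034128
P(Class 1 | x₁,x₂) = 0.00468 / 0.034128 ≈ 0.137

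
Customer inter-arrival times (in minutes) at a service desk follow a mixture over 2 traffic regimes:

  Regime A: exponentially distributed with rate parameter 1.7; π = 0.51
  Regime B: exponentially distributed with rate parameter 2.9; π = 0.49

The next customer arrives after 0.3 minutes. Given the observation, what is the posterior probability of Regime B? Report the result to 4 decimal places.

The responsibility of component k is P(Z=k) f_k(x) divided by Σ_j P(Z=j) f_j(x).
Evaluate each component's likelihood at the observed value:
  f_A = 1.02084
  f_B = 1.21496
Multiply by the mixture weights:
  P(Z=A)·f_A = 0.51 × 1.02084 = 0.52063
  P(Z=B)·f_B = 0.49 × 1.21496 = 0.59533
Normaliser: 0.52063 + 0.59533 = 1.11596
P(Regime B | the observation) ≈ 0.5335

0.5335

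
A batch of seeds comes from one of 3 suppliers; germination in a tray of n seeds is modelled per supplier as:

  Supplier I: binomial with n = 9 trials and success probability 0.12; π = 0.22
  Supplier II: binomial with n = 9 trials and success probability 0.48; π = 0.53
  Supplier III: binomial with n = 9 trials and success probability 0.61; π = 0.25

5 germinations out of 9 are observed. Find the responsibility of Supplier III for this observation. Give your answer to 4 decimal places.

0.3302

By Bayes' theorem, P(k | x) = π_k f_k(x) / Σ_j π_j f_j(x).
Component likelihoods at x = 5 germinations out of 9:
  f_I = C(9,5)·0.12^5·0.88^4 = 126·2.48832e-05·0.599695 = 0.00188021
  f_II = C(9,5)·0.48^5·0.52^4 = 126·0.0254804·0.0731162 = 0.234742
  f_III = C(9,5)·0.61^5·0.39^4 = 126·0.0844596·0.0231344 = 0.246194
Prior × likelihood for each component:
  π_I·f_I = 0.22 × 0.00188021 = 0.000413647
  π_II·f_II = 0.53 × 0.234742 = 0.124413
  π_III·f_III = 0.25 × 0.246194 = 0.0615486
Evidence: 0.000413647 + 0.124413 + 0.0615486 = 0.186375
So the posterior for Supplier III is 0.0615486 / 0.186375 ≈ 0.3302.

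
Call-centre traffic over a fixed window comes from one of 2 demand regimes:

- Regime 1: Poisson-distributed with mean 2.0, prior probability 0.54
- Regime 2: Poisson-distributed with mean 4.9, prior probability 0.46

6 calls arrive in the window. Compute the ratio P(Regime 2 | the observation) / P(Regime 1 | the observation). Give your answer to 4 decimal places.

Posterior odds = (w_i f_i(x)) / (w_j f_j(x)); the normalising sum cancels.
Evaluate each component's likelihood at the observed value:
  p_1 = e^(−2.0)·2.0^6/6! = 0.0120298
  p_2 = e^(−4.9)·4.9^6/6! = 0.143153
0.0658505 / 0.00649609 ≈ 10.1369

10.1369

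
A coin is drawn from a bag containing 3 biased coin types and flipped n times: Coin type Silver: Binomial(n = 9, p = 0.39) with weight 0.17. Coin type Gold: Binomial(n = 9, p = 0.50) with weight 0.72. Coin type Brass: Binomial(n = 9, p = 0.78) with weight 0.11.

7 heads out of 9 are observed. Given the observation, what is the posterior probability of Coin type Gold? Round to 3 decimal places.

Posterior ∝ prior × likelihood, so P(k | x) ∝ π_k f_k(x); normalise over all components.
Evaluate each component's likelihood at the observed value:
  p_Silver = C(9,7)·0.39^7·0.61^2 = 36·0.00137231·0.3721 = 0.0183829
  p_Gold = C(9,7)·0.50^7·0.50^2 = 36·0.0078125·0.25 = 0.0703125
  p_Brass = C(9,7)·0.78^7·0.22^2 = 36·0.175656·0.0484 = 0.306062
Prior × likelihood for each component:
  π_Silver·p_Silver = 0.17 × 0.0183829 = 0.0031251
  π_Gold·p_Gold = 0.72 × 0.0703125 = 0.050625
  π_Brass·p_Brass = 0.11 × 0.306062 = 0.0336669
Denominator: 0.0031251 + 0.050625 + 0.0336669 = 0.087417
Responsibility of Coin type Gold: 0.050625 / 0.087417 ≈ 0.579

0.579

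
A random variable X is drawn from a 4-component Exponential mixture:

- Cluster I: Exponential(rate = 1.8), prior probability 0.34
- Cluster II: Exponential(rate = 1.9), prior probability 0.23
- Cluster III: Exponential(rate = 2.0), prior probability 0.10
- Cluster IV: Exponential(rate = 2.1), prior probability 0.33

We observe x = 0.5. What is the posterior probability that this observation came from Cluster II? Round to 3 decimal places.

0.230

By Bayes' theorem, P(k | x) = π_k f_k(x) / Σ_j π_j f_j(x).
Evaluate each component's likelihood at the observed value:
  L_I = 1.8·e^(−1.8·0.5) = 1.8·e^(−0.9000) = 0.731825
  L_II = 1.9·e^(−1.9·0.5) = 1.9·e^(−0.9500) = 0.734808
  L_III = 2.0·e^(−2.0·0.5) = 2.0·e^(−1.0000) = 0.735759
  L_IV = 2.1·e^(−2.1·0.5) = 2.1·e^(−1.0500) = 0.734869
Prior × likelihood for each component:
  π_I·L_I = 0.34 × 0.731825 = 0.248821
  π_II·L_II = 0.23 × 0.734808 = 0.169006
  π_III·L_III = 0.10 × 0.735759 = 0.0735759
  π_IV·L_IV = 0.33 × 0.734869 = 0.242507
Normaliser: 0.248821 + 0.169006 + 0.0735759 + 0.242507 = 0.733909
P(Cluster II | 0.5) ≈ 0.230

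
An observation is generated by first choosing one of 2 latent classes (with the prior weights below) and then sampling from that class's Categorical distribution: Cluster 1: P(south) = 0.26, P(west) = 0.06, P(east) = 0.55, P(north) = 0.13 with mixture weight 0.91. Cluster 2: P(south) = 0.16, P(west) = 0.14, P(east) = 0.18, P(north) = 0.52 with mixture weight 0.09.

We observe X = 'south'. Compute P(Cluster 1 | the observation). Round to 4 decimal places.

By Bayes' theorem, P(k | x) = P(Z=k) f_k(x) / Σ_j P(Z=j) f_j(x).
Categorical probabilities:
  L_1 = P(south | comp) = 0.26
  L_2 = P(south | comp) = 0.16
Multiply by the mixture weights:
  P(Z=1)·L_1 = 0.91 × 0.26 = 0.2366
  P(Z=2)·L_2 = 0.09 × 0.16 = 0.0144
Marginal: 0.2366 + 0.0144 = 0.251
So the posterior for Cluster 1 is 0.2366 / 0.251 ≈ 0.9426.

0.9426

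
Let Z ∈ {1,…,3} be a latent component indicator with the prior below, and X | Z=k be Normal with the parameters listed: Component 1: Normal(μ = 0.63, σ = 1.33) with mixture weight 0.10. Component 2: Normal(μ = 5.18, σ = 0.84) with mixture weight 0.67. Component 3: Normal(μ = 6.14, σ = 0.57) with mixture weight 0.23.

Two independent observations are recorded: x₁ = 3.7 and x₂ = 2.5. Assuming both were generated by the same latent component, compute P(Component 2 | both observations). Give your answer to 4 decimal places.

0.4581

Posterior ∝ prior × likelihood, so P(k | x) ∝ π_k f_k(x); normalise over all components.
Since both observations come from the same component, the likelihood for component k is f_k(x₁)·f_k(x₂).
  p_1 = [(1/(1.33·√(2π)))·exp(−(3.7−0.63)²/(2·1.33²)) = 0.299957·exp(-2.66406) = 0.0208965] × [0.111631] = 0.0023327
  p_2 = [(1/(0.84·√(2π)))·exp(−(3.7−5.18)²/(2·0.84²)) = 0.474931·exp(-1.55215) = 0.100586] × [0.0029259] = 0.000294305
  p_3 = [(1/(0.57·√(2π)))·exp(−(3.7−6.14)²/(2·0.57²)) = 0.699899·exp(-9.16220) = 7.34414e-05] × [9.76454e-10] = 7.17121e-14
Unnormalised posteriors:
  π_1·p_1 = 0.10 × 0.0023327 = 0.00023327
  π_2·p_2 = 0.67 × 0.000294305 = 0.000197184
  π_3·p_3 = 0.23 × 7.17121e-14 = 1.64938e-14
Sum: 0.00023327 + 0.000197184 + 1.64938e-14 = 0.000430454
P(Component 2 | x₁,x₂) ≈ 0.4581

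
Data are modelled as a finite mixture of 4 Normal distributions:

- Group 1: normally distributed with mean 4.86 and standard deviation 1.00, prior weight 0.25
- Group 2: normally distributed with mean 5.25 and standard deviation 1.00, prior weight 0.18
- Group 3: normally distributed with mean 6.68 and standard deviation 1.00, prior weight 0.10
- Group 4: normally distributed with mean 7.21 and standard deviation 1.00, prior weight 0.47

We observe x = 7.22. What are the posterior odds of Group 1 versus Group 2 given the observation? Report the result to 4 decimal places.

Only the two components matter; the odds are (P(Z=i) f_i(x)) / (P(Z=j) f_j(x)).
Component likelihoods at x = 7.22:
  L_1 = (1/(1.00·√(2π)))·exp(−(7.22−4.86)²/(2·1.00²)) = 0.398942·exp(-2.78480) = 0.0246313
  L_2 = (1/(1.00·√(2π)))·exp(−(7.22−5.25)²/(2·1.00²)) = 0.398942·exp(-1.94045) = 0.0573038
  L_3 = (1/(1.00·√(2π)))·exp(−(7.22−6.68)²/(2·1.00²)) = 0.398942·exp(-0.14580) = 0.344818
  L_4 = (1/(1.00·√(2π)))·exp(−(7.22−7.21)²/(2·1.00²)) = 0.398942·exp(-0.00005) = 0.398922
Posterior odds = (P(Z=1)·L_1) / (P(Z=2)·L_2) = (0.25·0.0246313) / (0.18·0.0573038) = 0.00615782 / 0.0103147 ≈ 0.5970

0.5970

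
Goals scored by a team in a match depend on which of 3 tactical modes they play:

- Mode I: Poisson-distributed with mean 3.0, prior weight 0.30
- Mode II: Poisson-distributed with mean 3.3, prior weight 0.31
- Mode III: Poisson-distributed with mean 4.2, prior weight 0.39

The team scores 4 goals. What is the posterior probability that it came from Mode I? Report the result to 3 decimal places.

0.276

By Bayes' theorem, P(k | x) = π_k f_k(x) / Σ_j π_j f_j(x).
Component likelihoods at x = 4 goals:
  p_I = 0.168031
  p_II = 0.182252
  p_III = 0.194424
Multiply by the mixture weights:
  π_I·p_I = 0.30 × 0.168031 = 0.0504094
  π_II·p_II = 0.31 × 0.182252 = 0.0564982
  π_III·p_III = 0.39 × 0.194424 = 0.0758252
Marginal: 0.0504094 + 0.0564982 + 0.0758252 = 0.182733
P(Mode I | x) = 0.0504094 / 0.182733 ≈ 0.276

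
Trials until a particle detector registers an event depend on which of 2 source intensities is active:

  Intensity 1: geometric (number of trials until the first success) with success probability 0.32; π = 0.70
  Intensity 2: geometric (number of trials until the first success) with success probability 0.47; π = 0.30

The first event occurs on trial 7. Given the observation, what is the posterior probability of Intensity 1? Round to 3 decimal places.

P(component k | x) = w_k·f_k(x) / marginal(x), where marginal(x) = Σ_j w_j·f_j(x).
Component likelihoods at x = 7:
  L_1 = 0.0316376
  L_2 = 0.0104172
Multiply by the mixture weights:
  w_1·L_1 = 0.70 × 0.0316376 = 0.0221463
  w_2·L_2 = 0.30 × 0.0104172 = 0.00312517
Sum: 0.0221463 + 0.00312517 = 0.0252715
Responsibility of Intensity 1: 0.0221463 / 0.0252715 ≈ 0.876

0.876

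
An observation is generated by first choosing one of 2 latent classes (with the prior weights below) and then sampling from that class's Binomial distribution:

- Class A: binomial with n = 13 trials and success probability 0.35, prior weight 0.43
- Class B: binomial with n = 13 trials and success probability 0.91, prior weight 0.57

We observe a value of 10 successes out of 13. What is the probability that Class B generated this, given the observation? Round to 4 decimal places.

0.9803

Posterior ∝ prior × likelihood, so P(k | x) ∝ w_k f_k(x); normalise over all components.
Binomial probabilities:
  f_A = 0.00216664
  f_B = 0.0811909
Prior × likelihood for each component:
  w_A·f_A = 0.43 × 0.00216664 = 0.000931655
  w_B·f_B = 0.57 × 0.0811909 = 0.0462788
Denominator: 0.000931655 + 0.0462788 = 0.0472105
P(Class B | the observation) ≈ 0.9803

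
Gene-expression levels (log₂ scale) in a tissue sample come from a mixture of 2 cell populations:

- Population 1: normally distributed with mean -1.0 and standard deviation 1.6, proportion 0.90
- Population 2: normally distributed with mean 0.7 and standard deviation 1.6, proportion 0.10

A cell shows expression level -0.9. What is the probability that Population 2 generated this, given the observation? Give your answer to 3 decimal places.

0.063

Apply Bayes' rule: the posterior for each component is proportional to its prior times its likelihood at x.
Normal densities:
  L_1 = (1/(1.6·√(2π)))·exp(−(-0.9−-1.0)²/(2·1.6²)) = 0.249339·exp(-0.00195) = 0.248852
  L_2 = (1/(1.6·√(2π)))·exp(−(-0.9−0.7)²/(2·1.6²)) = 0.249339·exp(-0.50000) = 0.151232
Prior × likelihood for each component:
  P(Z=1)·L_1 = 0.90 × 0.248852 = 0.223967
  P(Z=2)·L_2 = 0.10 × 0.151232 = 0.0151232
Normaliser: 0.223967 + 0.0151232 = 0.23909
P(Population 2 | x) ≈ 0.063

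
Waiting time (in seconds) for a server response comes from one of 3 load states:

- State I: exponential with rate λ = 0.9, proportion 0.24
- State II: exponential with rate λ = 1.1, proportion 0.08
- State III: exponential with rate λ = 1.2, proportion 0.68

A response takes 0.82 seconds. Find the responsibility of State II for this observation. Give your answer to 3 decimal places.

0.080

By Bayes' theorem, P(k | x) = P(Z=k) f_k(x) / Σ_j P(Z=j) f_j(x).
Exponential densities:
  f_I = 0.430262
  f_II = 0.446333
  f_III = 0.448575
Multiply by the mixture weights:
  P(Z=I)·f_I = 0.24 × 0.430262 = 0.103263
  P(Z=II)·f_II = 0.08 × 0.446333 = 0.0357066
  P(Z=III)·f_III = 0.68 × 0.448575 = 0.305031
Marginal: 0.103263 + 0.0357066 + 0.305031 = 0.444001
P(State II | data) = 0.0357066 / 0.444001 ≈ 0.080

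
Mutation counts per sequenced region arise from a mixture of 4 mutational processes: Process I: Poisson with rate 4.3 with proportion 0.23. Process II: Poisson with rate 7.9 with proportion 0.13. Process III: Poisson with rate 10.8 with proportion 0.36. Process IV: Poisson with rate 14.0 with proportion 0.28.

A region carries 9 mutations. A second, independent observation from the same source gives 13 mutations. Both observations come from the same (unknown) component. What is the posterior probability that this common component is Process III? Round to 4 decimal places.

0.6609

P(component k | x) = P(Z=k)·f_k(x) / marginal(x), where marginal(x) = Σ_j P(Z=j)·f_j(x).
Since both observations come from the same component, the likelihood for component k is f_k(x₁)·f_k(x₂).
  L_I = [e^(−4.3)·4.3^9/9! = 0.0187926] × [0.000374406] = 7.03607e-06
  L_II = [e^(−7.9)·7.9^9/9! = 0.122449] × [0.0277936] = 0.0034033
  L_III = [e^(−10.8)·10.8^9/9! = 0.112375] × [0.0890939] = 0.0100119
  L_IV = [e^(−14.0)·14.0^9/9! = 0.0473442] × [0.105989] = 0.00501797
Prior × likelihood for each component:
  P(Z=I)·L_I = 0.23 × 7.03607e-06 = 1.6183e-06
  P(Z=II)·L_II = 0.13 × 0.0034033 = 0.000442429
  P(Z=III)·L_III = 0.36 × 0.0100119 = 0.0036043
  P(Z=IV)·L_IV = 0.28 × 0.00501797 = 0.00140503
Denominator: 1.6183e-06 + 0.000442429 + 0.0036043 + 0.00140503 = 0.00545338
Responsibility of Process III: 0.0036043 / 0.00545338 ≈ 0.6609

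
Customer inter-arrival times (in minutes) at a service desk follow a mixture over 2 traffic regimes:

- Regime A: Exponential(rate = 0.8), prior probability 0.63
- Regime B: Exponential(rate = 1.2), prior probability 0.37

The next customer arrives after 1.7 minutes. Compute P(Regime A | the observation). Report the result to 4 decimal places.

P(component k | x) = π_k·f_k(x) / marginal(x), where marginal(x) = Σ_j π_j·f_j(x).
Exponential densities:
  f_A = 0.205329
  f_B = 0.156034
Weight by the priors:
  π_A·f_A = 0.63 × 0.205329 = 0.129357
  π_B·f_B = 0.37 × 0.156034 = 0.0577327
Denominator: 0.129357 + 0.0577327 = 0.18709
So the posterior for Regime A is 0.129357 / 0.18709 ≈ 0.6914.

0.6914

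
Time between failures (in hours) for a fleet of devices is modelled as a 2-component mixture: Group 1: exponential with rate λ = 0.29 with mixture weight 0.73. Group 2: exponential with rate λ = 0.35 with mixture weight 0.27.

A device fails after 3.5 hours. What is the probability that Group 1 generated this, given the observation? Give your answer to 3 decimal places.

Posterior ∝ prior × likelihood, so P(k | x) ∝ π_k f_k(x); normalise over all components.
Exponential densities:
  L_1 = 0.105097
  L_2 = 0.102815
Unnormalised posteriors:
  π_1·L_1 = 0.73 × 0.105097 = 0.0767206
  π_2·L_2 = 0.27 × 0.102815 = 0.0277601
Sum: 0.0767206 + 0.0277601 = 0.104481
P(Group 1 | the observation) ≈ 0.734

0.734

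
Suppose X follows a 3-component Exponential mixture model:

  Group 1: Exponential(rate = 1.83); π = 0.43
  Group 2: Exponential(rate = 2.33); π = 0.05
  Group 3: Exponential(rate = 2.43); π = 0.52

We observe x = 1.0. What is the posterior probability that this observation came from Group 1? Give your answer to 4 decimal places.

0.5073

Apply Bayes' rule: the posterior for each component is proportional to its prior times its likelihood at x.
Component likelihoods at x = 1.0:
  p_1 = 1.83·e^(−1.83·1.0) = 1.83·e^(−1.8300) = 0.293557
  p_2 = 2.33·e^(−2.33·1.0) = 2.33·e^(−2.3300) = 0.226699
  p_3 = 2.43·e^(−2.43·1.0) = 2.43·e^(−2.4300) = 0.21393
Weight by the priors:
  w_1·p_1 = 0.43 × 0.293557 = 0.126229
  w_2·p_2 = 0.05 × 0.226699 = 0.011335
  w_3·p_3 = 0.52 × 0.21393 = 0.111243
Denominator: 0.126229 + 0.011335 + 0.111243 = 0.248808
So the posterior for Group 1 is 0.126229 / 0.248808 ≈ 0.5073.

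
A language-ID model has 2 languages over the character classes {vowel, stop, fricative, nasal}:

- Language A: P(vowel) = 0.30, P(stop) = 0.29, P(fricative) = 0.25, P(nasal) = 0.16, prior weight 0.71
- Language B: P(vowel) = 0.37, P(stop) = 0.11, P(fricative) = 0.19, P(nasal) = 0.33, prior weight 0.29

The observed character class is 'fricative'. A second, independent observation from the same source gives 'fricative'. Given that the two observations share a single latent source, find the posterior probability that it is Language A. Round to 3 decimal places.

By Bayes' theorem, P(k | x) = w_k f_k(x) / Σ_j w_j f_j(x).
Since both observations come from the same component, the likelihood for component k is f_k(x₁)·f_k(x₂).
  L_A = [P(fricative | comp) = 0.25] × [0.25] = 0.0625
  L_B = [P(fricative | comp) = 0.19] × [0.19] = 0.0361
Weight by the priors:
  w_A·L_A = 0.71 × 0.0625 = 0.044375
  w_B·L_B = 0.29 × 0.0361 = 0.010469
Denominator: 0.044375 + 0.010469 = 0.054844
P(Language A | x₁, x₂) = 0.044375 / 0.054844 ≈ 0.809

0.809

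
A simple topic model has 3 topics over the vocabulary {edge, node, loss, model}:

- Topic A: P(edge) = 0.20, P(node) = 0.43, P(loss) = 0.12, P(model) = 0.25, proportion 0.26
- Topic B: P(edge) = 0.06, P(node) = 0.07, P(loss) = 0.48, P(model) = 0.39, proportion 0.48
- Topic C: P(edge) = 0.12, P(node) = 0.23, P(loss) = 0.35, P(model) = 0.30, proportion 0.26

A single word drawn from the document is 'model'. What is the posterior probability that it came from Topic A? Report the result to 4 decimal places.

P(component k | x) = P(Z=k)·f_k(x) / marginal(x), where marginal(x) = Σ_j P(Z=j)·f_j(x).
Component likelihoods at x = 'model':
  p_A = P(model | comp) = 0.25
  p_B = P(model | comp) = 0.39
  p_C = P(model | comp) = 0.30
Unnormalised posteriors:
  P(Z=A)·p_A = 0.26 × 0.25 = 0.065
  P(Z=B)·p_B = 0.48 × 0.39 = 0.1872
  P(Z=C)·p_C = 0.26 × 0.3 = 0.078
Sum: 0.065 + 0.1872 + 0.078 = 0.3302
P(Topic A | 'model') = 0.065 / 0.3302 ≈ 0.1969

0.1969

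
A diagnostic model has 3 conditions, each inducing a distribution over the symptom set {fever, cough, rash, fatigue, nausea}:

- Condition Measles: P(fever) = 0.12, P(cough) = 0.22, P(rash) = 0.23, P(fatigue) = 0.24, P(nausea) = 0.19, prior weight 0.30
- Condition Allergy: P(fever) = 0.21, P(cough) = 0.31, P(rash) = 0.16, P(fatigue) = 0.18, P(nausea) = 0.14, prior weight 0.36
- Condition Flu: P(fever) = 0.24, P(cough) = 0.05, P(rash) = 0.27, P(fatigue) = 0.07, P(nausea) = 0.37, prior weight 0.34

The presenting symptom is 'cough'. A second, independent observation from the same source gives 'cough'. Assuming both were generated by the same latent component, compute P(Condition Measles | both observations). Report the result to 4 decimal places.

0.2906

Posterior ∝ prior × likelihood, so P(k | x) ∝ w_k f_k(x); normalise over all components.
Since both observations come from the same component, the likelihood for component k is f_k(x₁)·f_k(x₂).
  p_Measles = [0.22] × [0.22] = 0.0484
  p_Allergy = [0.31] × [0.31] = 0.0961
  p_Flu = [0.05] × [0.05] = 0.0025
Weight by the priors:
  w_Measles·p_Measles = 0.30 × 0.0484 = 0.01452
  w_Allergy·p_Allergy = 0.36 × 0.0961 = 0.034596
  w_Flu·p_Flu = 0.34 × 0.0025 = 0.00085
Denominator: 0.01452 + 0.034596 + 0.00085 = 0.049966
P(Condition Measles | x₁,x₂) = 0.01452 / 0.049966 ≈ 0.2906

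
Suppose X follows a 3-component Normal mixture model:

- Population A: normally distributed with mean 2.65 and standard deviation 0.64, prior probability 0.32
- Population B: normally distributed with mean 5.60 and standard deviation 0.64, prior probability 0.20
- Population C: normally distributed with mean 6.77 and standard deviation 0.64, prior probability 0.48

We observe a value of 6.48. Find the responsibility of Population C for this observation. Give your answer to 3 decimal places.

By Bayes' theorem, P(k | x) = π_k f_k(x) / Σ_j π_j f_j(x).
Evaluate each component's likelihood at the observed value:
  L_A = 1.04254e-08
  L_B = 0.242207
  L_C = 0.562529
Prior × likelihood for each component:
  π_A·L_A = 0.32 × 1.04254e-08 = 3.33612e-09
  π_B·L_B = 0.20 × 0.242207 = 0.0484413
  π_C·L_C = 0.48 × 0.562529 = 0.270014
Denominator: 3.33612e-09 + 0.0484413 + 0.270014 = 0.318455
P(Population C | the observation) ≈ 0.848

0.848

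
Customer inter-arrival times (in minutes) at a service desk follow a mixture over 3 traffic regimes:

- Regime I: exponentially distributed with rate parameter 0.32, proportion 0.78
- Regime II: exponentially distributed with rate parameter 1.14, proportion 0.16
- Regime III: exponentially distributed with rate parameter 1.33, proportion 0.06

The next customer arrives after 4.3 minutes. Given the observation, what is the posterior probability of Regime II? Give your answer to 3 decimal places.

Posterior ∝ prior × likelihood, so P(k | x) ∝ w_k f_k(x); normalise over all components.
Evaluate each component's likelihood at the observed value:
  p_I = 0.0808278
  p_II = 0.00847214
  p_III = 0.00436638
Weight by the priors:
  w_I·p_I = 0.78 × 0.0808278 = 0.0630457
  w_II·p_II = 0.16 × 0.00847214 = 0.00135554
  w_III·p_III = 0.06 × 0.00436638 = 0.000261983
Sum: 0.0630457 + 0.00135554 + 0.000261983 = 0.0646632
So the posterior for Regime II is 0.00135554 / 0.0646632 ≈ 0.021.

0.021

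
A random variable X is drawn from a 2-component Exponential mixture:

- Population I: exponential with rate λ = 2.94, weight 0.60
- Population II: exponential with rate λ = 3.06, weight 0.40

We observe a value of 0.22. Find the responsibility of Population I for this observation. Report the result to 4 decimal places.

0.5967

By Bayes' theorem, P(k | x) = w_k f_k(x) / Σ_j w_j f_j(x).
Component likelihoods at x = 0.22:
  p_I = 2.94·e^(−2.94·0.22) = 2.94·e^(−0.6468) = 1.53973
  p_II = 3.06·e^(−3.06·0.22) = 3.06·e^(−0.6732) = 1.56083
Prior × likelihood for each component:
  w_I·p_I = 0.60 × 1.53973 = 0.92384
  w_II·p_II = 0.40 × 1.56083 = 0.62433
Normaliser: 0.92384 + 0.62433 = 1.54817
So the posterior for Population I is 0.92384 / 1.54817 ≈ 0.5967.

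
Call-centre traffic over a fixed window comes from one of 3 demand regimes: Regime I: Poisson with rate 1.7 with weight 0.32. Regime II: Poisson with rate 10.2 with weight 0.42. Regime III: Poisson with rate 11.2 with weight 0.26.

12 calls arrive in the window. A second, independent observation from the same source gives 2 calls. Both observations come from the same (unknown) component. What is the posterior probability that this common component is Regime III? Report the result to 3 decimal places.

0.237

The responsibility of component k is π_k f_k(x) divided by Σ_j π_j f_j(x).
Since both observations come from the same component, the likelihood for component k is f_k(x₁)·f_k(x₂).
  p_I = [2.22203e-07] × [0.263978] = 5.86566e-08
  p_II = [0.098415] × [0.0019336] = 0.000190295
  p_III = [0.11122] × [0.000857646] = 9.5387e-05
Multiply by the mixture weights:
  π_I·p_I = 0.32 × 5.86566e-08 = 1.87701e-08
  π_II·p_II = 0.42 × 0.000190295 = 7.9924e-05
  π_III·p_III = 0.26 × 9.5387e-05 = 2.48006e-05
Evidence: 1.87701e-08 + 7.9924e-05 + 2.48006e-05 = 0.000104743
Responsibility of Regime III: 2.48006e-05 / 0.000104743 ≈ 0.237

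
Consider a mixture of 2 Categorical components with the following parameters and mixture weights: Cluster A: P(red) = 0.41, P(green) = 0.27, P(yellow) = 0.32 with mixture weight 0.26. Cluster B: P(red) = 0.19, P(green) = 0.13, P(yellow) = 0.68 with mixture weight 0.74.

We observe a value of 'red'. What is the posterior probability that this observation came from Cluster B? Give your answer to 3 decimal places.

Apply Bayes' rule: the posterior for each component is proportional to its prior times its likelihood at x.
Component likelihoods at x = 'red':
  f_A = 0.41
  f_B = 0.19
Prior × likelihood for each component:
  π_A·f_A = 0.26 × 0.41 = 0.1066
  π_B·f_B = 0.74 × 0.19 = 0.1406
Denominator: 0.1066 + 0.1406 = 0.2472
Responsibility of Cluster B: 0.1406 / 0.2472 ≈ 0.569

0.569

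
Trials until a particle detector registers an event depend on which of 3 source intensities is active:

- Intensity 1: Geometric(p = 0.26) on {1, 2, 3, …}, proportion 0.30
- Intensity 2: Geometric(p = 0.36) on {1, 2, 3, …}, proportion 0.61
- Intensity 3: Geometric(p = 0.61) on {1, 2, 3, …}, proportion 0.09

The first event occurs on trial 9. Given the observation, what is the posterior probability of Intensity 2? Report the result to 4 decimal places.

Posterior ∝ prior × likelihood, so P(k | x) ∝ w_k f_k(x); normalise over all components.
Evaluate each component's likelihood at the observed value:
  L_1 = 0.26·(1−0.26)^8 = 0.26·0.0899195 = 0.0233791
  L_2 = 0.36·(1−0.36)^8 = 0.36·0.0281475 = 0.0101331
  L_3 = 0.61·(1−0.61)^8 = 0.61·0.000535201 = 0.000326473
Unnormalised posteriors:
  w_1·L_1 = 0.30 × 0.0233791 = 0.00701372
  w_2·L_2 = 0.61 × 0.0101331 = 0.00618119
  w_3·L_3 = 0.09 × 0.000326473 = 2.93825e-05
Normaliser: 0.00701372 + 0.00618119 + 2.93825e-05 = 0.0132243
Responsibility of Intensity 2: 0.00618119 / 0.0132243 ≈ 0.4674

0.4674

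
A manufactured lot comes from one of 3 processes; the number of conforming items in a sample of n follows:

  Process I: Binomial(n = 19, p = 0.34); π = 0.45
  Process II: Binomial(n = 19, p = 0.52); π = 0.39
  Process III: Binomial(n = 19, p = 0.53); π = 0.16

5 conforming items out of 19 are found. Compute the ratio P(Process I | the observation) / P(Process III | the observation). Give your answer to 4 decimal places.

35.4285

Since P(k|x) ∝ P(Z=k) f_k(x), the posterior odds are P(Z=i) f_i(x) / (P(Z=j) f_j(x)).
Evaluate each component's likelihood at the observed value:
  p_I = 0.157223
  p_II = 0.015237
  p_III = 0.0124811
Odds = (0.45/0.16) × (0.157223/0.0124811) = 2.8125 × 12.5968 ≈ 35.4285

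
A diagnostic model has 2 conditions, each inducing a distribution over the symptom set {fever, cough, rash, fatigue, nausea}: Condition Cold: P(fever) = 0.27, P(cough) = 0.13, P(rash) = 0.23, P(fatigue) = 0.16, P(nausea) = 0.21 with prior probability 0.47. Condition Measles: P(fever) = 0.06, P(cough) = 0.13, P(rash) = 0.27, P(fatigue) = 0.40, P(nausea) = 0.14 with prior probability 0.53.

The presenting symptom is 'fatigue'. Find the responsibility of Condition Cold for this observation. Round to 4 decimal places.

0.2618

The responsibility of component k is w_k f_k(x) divided by Σ_j w_j f_j(x).
Evaluate each component's likelihood at the observed value:
  f_Cold = P(fatigue | comp) = 0.16
  f_Measles = P(fatigue | comp) = 0.40
Multiply by the mixture weights:
  w_Cold·f_Cold = 0.47 × 0.16 = 0.0752
  w_Measles·f_Measles = 0.53 × 0.4 = 0.212
Sum: 0.0752 + 0.212 = 0.2872
P(Condition Cold | 'fatigue') ≈ 0.2618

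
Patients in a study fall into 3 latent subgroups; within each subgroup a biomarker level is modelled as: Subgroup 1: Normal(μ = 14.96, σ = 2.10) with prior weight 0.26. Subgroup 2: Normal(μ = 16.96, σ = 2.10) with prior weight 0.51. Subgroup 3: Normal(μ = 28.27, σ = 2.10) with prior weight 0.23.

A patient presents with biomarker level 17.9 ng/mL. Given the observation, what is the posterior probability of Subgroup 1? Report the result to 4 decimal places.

0.1746

Apply Bayes' rule: the posterior for each component is proportional to its prior times its likelihood at x.
Normal densities:
  L_1 = (1/(2.10·√(2π)))·exp(−(17.9−14.96)²/(2·2.10²)) = 0.189973·exp(-0.98000) = 0.0712988
  L_2 = (1/(2.10·√(2π)))·exp(−(17.9−16.96)²/(2·2.10²)) = 0.189973·exp(-0.10018) = 0.171863
  L_3 = (1/(2.10·√(2π)))·exp(−(17.9−28.27)²/(2·2.10²)) = 0.189973·exp(-12.19239) = 9.62946e-07
Weight by the priors:
  π_1·L_1 = 0.26 × 0.0712988 = 0.0185377
  π_2·L_2 = 0.51 × 0.171863 = 0.0876502
  π_3·L_3 = 0.23 × 9.62946e-07 = 2.21478e-07
Sum: 0.0185377 + 0.0876502 + 2.21478e-07 = 0.106188
So the posterior for Subgroup 1 is 0.0185377 / 0.106188 ≈ 0.1746.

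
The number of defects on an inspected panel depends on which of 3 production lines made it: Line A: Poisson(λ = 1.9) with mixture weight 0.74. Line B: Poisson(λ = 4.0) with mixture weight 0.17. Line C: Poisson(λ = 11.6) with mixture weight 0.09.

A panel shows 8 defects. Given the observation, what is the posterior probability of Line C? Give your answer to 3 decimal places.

0.548

Posterior ∝ prior × likelihood, so P(k | x) ∝ w_k f_k(x); normalise over all components.
Component likelihoods at x = 8 defects:
  p_A = e^(−1.9)·1.9^8/8! = 0.000630012
  p_B = e^(−4.0)·4.0^8/8! = 0.0297702
  p_C = e^(−11.6)·11.6^8/8! = 0.0745294
Weight by the priors:
  w_A·p_A = 0.74 × 0.000630012 = 0.000466209
  w_B·p_B = 0.17 × 0.0297702 = 0.00506093
  w_C·p_C = 0.09 × 0.0745294 = 0.00670764
Denominator: 0.000466209 + 0.00506093 + 0.00670764 = 0.0122348
P(Line C | data) ≈ 0.548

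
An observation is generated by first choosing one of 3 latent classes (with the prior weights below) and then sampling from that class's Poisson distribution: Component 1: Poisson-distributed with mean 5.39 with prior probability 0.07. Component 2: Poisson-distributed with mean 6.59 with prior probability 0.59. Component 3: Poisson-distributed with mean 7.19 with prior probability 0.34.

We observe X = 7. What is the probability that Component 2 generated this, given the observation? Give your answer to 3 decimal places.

Posterior ∝ prior × likelihood, so P(k | x) ∝ P(Z=k) f_k(x); normalise over all components.
Evaluate each component's likelihood at the observed value:
  L_1 = e^(−5.39)·5.39^7/7! = 0.119631
  L_2 = e^(−6.59)·6.59^7/7! = 0.147152
  L_3 = e^(−7.19)·7.19^7/7! = 0.148626
Prior × likelihood for each component:
  P(Z=1)·L_1 = 0.07 × 0.119631 = 0.00837417
  P(Z=2)·L_2 = 0.59 × 0.147152 = 0.0868198
  P(Z=3)·L_3 = 0.34 × 0.148626 = 0.0505328
Normaliser: 0.00837417 + 0.0868198 + 0.0505328 = 0.145727
P(Component 2 | the observation) ≈ 0.596

0.596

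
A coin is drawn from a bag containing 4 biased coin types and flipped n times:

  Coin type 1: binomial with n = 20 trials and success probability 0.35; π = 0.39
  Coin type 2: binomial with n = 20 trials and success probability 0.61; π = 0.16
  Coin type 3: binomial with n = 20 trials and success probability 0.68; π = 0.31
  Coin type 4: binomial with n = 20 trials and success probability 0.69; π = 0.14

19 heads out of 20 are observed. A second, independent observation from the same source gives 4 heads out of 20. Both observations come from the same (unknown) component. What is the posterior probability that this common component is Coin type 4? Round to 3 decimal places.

0.139

Apply Bayes' rule: the posterior for each component is proportional to its prior times its likelihood at x.
Since both observations come from the same component, the likelihood for component k is f_k(x₁)·f_k(x₂).
  L_1 = [2.82642e-08] × [0.073821] = 2.08649e-09
  L_2 = [0.000650671] × [0.000192153] = 1.25028e-07
  L_3 = [0.00420581] × [1.25236e-05] = 5.26718e-08
  L_4 = [0.00537681] × [7.98872e-06] = 4.29538e-08
Unnormalised posteriors:
  P(Z=1)·L_1 = 0.39 × 2.08649e-09 = 8.1373e-10
  P(Z=2)·L_2 = 0.16 × 1.25028e-07 = 2.00045e-08
  P(Z=3)·L_3 = 0.31 × 5.26718e-08 = 1.63283e-08
  P(Z=4)·L_4 = 0.14 × 4.29538e-08 = 6.01353e-09
Evidence: 8.1373e-10 + 2.00045e-08 + 1.63283e-08 + 6.01353e-09 = 4.31601e-08
So the posterior for Coin type 4 is 6.01353e-09 / 4.31601e-08 ≈ 0.139.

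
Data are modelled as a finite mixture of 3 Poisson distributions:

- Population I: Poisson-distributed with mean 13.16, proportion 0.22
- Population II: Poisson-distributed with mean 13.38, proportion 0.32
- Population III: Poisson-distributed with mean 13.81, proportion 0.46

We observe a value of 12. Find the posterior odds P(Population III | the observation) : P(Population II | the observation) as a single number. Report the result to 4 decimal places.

1.3668

Only the two components matter; the odds are (w_i f_i(x)) / (w_j f_j(x)).
Poisson probabilities:
  L_I = 0.108497
  L_II = 0.106237
  L_III = 0.101014
0.0464663 / 0.0339959 ≈ 1.3668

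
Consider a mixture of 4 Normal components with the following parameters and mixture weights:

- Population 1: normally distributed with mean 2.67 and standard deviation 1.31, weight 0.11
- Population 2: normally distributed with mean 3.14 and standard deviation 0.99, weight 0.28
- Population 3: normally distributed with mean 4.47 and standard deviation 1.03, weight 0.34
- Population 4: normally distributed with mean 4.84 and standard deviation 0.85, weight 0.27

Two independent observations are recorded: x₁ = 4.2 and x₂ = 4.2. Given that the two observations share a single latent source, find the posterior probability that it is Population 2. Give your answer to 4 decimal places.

0.1468

Apply Bayes' rule: the posterior for each component is proportional to its prior times its likelihood at x.
Since both observations come from the same component, the likelihood for component k is f_k(x₁)·f_k(x₂).
  f_1 = [0.153969] × [0.153969] = 0.0237063
  f_2 = [0.227161] × [0.227161] = 0.0516022
  f_3 = [0.374241] × [0.374241] = 0.140056
  f_4 = [0.353497] × [0.353497] = 0.12496
Unnormalised posteriors:
  π_1·f_1 = 0.11 × 0.0237063 = 0.0026077
  π_2·f_2 = 0.28 × 0.0516022 = 0.0144486
  π_3·f_3 = 0.34 × 0.140056 = 0.0476192
  π_4·f_4 = 0.27 × 0.12496 = 0.0337393
Sum: 0.0026077 + 0.0144486 + 0.0476192 + 0.0337393 = 0.0984148
Responsibility of Population 2: 0.0144486 / 0.0984148 ≈ 0.1468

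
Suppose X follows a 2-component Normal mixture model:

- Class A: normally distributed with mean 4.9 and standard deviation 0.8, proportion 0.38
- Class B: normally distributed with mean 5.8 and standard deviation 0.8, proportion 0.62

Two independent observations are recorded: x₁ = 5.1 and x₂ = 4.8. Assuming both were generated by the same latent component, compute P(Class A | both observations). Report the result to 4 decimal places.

0.6537

Apply Bayes' rule: the posterior for each component is proportional to its prior times its likelihood at x.
Since both observations come from the same component, the likelihood for component k is f_k(x₁)·f_k(x₂).
  L_A = [0.483335] × [0.494797] = 0.239153
  L_B = [0.340069] × [0.228311] = 0.0776416
Prior × likelihood for each component:
  P(Z=A)·L_A = 0.38 × 0.239153 = 0.0908781
  P(Z=B)·L_B = 0.62 × 0.0776416 = 0.0481378
Sum: 0.0908781 + 0.0481378 = 0.139016
P(Class A | data) = 0.0908781 / 0.139016 ≈ 0.6537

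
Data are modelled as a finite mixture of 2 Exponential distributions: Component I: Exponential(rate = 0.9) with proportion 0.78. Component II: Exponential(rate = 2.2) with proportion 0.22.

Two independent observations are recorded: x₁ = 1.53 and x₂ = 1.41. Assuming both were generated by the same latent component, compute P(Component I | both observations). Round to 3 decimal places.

0.964

Posterior ∝ prior × likelihood, so P(k | x) ∝ π_k f_k(x); normalise over all components.
Since both observations come from the same component, the likelihood for component k is f_k(x₁)·f_k(x₂).
  p_I = [0.9·e^(−0.9·1.53) = 0.9·e^(−1.3770) = 0.227101] × [0.253001] = 0.0574569
  p_II = [2.2·e^(−2.2·1.53) = 2.2·e^(−3.3660) = 0.0759604] × [0.0989102] = 0.00751326
Prior × likelihood for each component:
  π_I·p_I = 0.78 × 0.0574569 = 0.0448163
  π_II·p_II = 0.22 × 0.00751326 = 0.00165292
Evidence: 0.0448163 + 0.00165292 = 0.0464693
P(Component I | x₁, x₂) ≈ 0.964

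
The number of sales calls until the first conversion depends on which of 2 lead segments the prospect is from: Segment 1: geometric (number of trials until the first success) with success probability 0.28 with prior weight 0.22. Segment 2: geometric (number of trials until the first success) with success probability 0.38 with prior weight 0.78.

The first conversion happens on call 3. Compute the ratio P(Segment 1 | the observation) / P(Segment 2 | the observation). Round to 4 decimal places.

Since P(k|x) ∝ π_k f_k(x), the posterior odds are π_i f_i(x) / (π_j f_j(x)).
Geometric probabilities:
  L_1 = 0.28·(1−0.28)^2 = 0.28·0.5184 = 0.145152
  L_2 = 0.38·(1−0.38)^2 = 0.38·0.3844 = 0.146072
Odds = (0.22/0.78) × (0.145152/0.146072) = 0.282051 × 0.993702 ≈ 0.2803

0.2803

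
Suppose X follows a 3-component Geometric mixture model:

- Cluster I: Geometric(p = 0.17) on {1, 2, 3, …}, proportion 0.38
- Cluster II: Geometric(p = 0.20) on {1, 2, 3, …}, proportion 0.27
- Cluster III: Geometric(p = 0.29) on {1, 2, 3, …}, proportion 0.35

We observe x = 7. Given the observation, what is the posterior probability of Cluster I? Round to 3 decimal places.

P(component k | x) = π_k·f_k(x) / marginal(x), where marginal(x) = Σ_j π_j·f_j(x).
Component likelihoods at x = 7:
  L_I = 0.0555799
  L_II = 0.0524288
  L_III = 0.0371491
Prior × likelihood for each component:
  π_I·L_I = 0.38 × 0.0555799 = 0.0211203
  π_II·L_II = 0.27 × 0.0524288 = 0.0141558
  π_III·L_III = 0.35 × 0.0371491 = 0.0130022
Denominator: 0.0211203 + 0.0141558 + 0.0130022 = 0.0482783
Responsibility of Cluster I: 0.0211203 / 0.0482783 ≈ 0.437

0.437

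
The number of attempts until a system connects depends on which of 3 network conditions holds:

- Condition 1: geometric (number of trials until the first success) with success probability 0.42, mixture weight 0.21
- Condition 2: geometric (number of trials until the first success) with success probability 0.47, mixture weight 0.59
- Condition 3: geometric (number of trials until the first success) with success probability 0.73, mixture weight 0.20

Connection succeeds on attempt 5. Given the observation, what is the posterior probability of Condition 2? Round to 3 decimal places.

The responsibility of component k is w_k f_k(x) divided by Σ_j w_j f_j(x).
Component likelihoods at x = 5:
  p_1 = 0.42·(1−0.42)^4 = 0.42·0.113165 = 0.0475293
  p_2 = 0.47·(1−0.47)^4 = 0.47·0.0789048 = 0.0370853
  p_3 = 0.73·(1−0.73)^4 = 0.73·0.00531441 = 0.00387952
Weight by the priors:
  w_1·p_1 = 0.21 × 0.0475293 = 0.00998115
  w_2·p_2 = 0.59 × 0.0370853 = 0.0218803
  w_3·p_3 = 0.20 × 0.00387952 = 0.000775904
Sum: 0.00998115 + 0.0218803 + 0.000775904 = 0.0326374
P(Condition 2 | the observation) ≈ 0.670

0.670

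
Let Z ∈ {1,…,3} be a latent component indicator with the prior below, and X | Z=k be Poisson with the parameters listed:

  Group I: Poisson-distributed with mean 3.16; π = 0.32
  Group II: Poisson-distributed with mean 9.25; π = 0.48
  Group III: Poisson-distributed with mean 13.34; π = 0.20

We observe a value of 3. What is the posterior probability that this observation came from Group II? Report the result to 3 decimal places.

Apply Bayes' rule: the posterior for each component is proportional to its prior times its likelihood at x.
Evaluate each component's likelihood at the observed value:
  p_I = 0.22312
  p_II = 0.012678
  p_III = 0.000636543
Unnormalised posteriors:
  π_I·p_I = 0.32 × 0.22312 = 0.0713986
  π_II·p_II = 0.48 × 0.012678 = 0.00608543
  π_III·p_III = 0.20 × 0.000636543 = 0.000127309
Sum: 0.0713986 + 0.00608543 + 0.000127309 = 0.0776113
Responsibility of Group II: 0.00608543 / 0.0776113 ≈ 0.078

0.078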